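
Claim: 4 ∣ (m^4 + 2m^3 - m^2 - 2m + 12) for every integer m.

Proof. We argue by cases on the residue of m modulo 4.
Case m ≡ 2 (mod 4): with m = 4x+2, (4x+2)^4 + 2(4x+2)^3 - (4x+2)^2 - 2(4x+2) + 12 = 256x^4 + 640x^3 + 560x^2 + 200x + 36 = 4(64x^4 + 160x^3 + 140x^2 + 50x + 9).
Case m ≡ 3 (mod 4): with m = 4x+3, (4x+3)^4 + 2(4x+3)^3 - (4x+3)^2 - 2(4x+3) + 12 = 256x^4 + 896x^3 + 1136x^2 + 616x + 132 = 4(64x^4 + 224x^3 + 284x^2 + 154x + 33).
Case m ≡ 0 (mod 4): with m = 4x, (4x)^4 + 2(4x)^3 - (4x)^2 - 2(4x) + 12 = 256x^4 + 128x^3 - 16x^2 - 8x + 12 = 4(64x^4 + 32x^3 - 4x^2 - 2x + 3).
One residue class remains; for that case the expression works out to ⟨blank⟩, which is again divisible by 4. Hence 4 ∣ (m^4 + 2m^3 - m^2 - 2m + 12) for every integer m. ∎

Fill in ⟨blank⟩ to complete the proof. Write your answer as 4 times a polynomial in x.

4(64x^4 + 96x^3 + 44x^2 + 6x + 3)

The residues treated are {2, 3, 0}, so the missing case is m ≡ 1 (mod 4); write m = 4x+1.
Then (4x+1)^4 + 2(4x+1)^3 - (4x+1)^2 - 2(4x+1) + 12 = 256x^4 + 384x^3 + 176x^2 + 24x + 12 = 4(64x^4 + 96x^3 + 44x^2 + 6x + 3).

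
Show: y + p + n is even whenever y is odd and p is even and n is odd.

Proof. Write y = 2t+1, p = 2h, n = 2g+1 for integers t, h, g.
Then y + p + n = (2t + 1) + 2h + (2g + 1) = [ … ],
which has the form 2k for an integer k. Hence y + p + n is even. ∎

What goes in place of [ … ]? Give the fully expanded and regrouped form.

(2t + 1) + 2h + (2g + 1) = 2g + 2h + 2t + 2
= 2(g + h + t + 1).
Since g + h + t + 1 is an integer, the sum is of the form 2k for an integer k.

2(g + h + t + 1)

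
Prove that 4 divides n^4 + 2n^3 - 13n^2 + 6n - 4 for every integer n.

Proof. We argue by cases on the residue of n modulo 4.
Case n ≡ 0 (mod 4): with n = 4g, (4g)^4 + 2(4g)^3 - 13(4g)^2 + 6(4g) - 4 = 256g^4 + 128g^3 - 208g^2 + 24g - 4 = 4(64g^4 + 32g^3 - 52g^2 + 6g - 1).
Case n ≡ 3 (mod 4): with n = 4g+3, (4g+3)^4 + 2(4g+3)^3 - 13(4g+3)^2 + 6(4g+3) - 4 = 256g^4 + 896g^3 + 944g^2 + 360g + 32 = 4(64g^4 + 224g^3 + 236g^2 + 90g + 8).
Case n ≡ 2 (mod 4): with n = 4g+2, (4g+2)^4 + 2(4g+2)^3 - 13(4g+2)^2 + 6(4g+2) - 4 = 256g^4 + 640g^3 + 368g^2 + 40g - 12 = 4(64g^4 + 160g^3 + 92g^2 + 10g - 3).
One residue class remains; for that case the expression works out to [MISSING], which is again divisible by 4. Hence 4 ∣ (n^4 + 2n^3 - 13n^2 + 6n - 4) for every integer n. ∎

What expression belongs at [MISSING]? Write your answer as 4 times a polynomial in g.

Only n ≡ 1 (mod 4) is unaccounted for. Put n = 4g+1:
(4g+1)^4 + 2(4g+1)^3 - 13(4g+1)^2 + 6(4g+1) - 4 expands to 256g^4 + 384g^3 - 16g^2 - 40g - 8,
and factoring out 4 leaves 4(64g^4 + 96g^3 - 4g^2 - 10g - 2).

4(64g^4 + 96g^3 - 4g^2 - 10g - 2)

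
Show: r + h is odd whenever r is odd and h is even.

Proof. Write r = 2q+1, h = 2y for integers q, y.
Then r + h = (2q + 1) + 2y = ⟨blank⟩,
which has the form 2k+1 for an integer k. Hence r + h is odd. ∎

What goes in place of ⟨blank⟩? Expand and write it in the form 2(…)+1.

2(q + y) + 1

(2q + 1) + 2y = 2q + 2y + 1
= 2(q + y) + 1.
Since q + y is an integer, the sum is of the form 2k+1 for an integer k.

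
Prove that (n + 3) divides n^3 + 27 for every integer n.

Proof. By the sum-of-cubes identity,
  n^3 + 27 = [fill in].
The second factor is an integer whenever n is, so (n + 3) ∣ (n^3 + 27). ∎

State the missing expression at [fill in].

(n + 3)(n^2 - 3n + 9)

Polynomial division of n^3 + 27 by n + 3 leaves remainder 0 and quotient n^2 - 3n + 9.
Hence n^3 + 27 = (n + 3)(n^2 - 3n + 9).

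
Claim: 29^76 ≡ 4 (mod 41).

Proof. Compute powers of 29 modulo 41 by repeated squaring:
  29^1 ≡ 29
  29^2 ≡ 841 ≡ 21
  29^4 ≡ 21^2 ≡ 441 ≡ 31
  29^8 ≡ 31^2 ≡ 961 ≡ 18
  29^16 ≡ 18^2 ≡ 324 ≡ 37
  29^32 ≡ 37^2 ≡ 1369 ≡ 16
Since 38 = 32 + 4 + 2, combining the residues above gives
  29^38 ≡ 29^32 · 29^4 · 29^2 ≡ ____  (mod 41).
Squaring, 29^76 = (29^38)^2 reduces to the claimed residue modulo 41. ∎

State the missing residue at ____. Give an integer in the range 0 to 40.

2

29^32 · 29^4 · 29^2 ≡ 16 · 31 · 21 = 10416.
10416 mod 41 = 2, so 29^38 ≡ 2 (mod 41).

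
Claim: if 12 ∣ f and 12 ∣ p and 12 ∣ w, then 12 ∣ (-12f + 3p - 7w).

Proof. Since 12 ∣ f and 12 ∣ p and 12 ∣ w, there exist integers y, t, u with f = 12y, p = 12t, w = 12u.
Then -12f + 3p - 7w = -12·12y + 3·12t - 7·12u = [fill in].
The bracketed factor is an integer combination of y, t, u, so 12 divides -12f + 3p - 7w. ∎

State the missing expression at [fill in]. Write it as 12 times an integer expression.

12(3t - 7u - 12y)

Each term has a factor of 12: -12·12y + 3·12t - 7·12u = 12·(3t - 7u - 12y).
Since 3t - 7u - 12y is an integer, 12 ∣ (-12f + 3p - 7w).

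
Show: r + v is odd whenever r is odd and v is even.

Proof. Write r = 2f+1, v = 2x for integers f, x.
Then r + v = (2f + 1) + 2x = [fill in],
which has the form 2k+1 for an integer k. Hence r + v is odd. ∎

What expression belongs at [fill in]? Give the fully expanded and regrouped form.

2(f + x) + 1

(2f + 1) + 2x = 2f + 2x + 1
= 2(f + x) + 1.
Since f + x is an integer, the sum is of the form 2k+1 for an integer k.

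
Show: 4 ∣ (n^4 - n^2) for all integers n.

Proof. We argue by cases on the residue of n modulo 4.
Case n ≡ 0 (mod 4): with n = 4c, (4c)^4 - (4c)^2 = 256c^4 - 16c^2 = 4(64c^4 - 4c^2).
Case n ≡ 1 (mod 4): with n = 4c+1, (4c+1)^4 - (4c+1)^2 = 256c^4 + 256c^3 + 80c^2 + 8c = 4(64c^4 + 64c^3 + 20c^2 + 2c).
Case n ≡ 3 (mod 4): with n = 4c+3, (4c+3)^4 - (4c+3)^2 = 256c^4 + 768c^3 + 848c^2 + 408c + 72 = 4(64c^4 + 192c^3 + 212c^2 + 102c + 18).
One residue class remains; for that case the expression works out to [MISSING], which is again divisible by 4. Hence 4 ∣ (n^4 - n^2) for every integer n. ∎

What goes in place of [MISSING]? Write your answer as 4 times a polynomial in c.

4(64c^4 + 128c^3 + 92c^2 + 28c + 3)

Only n ≡ 2 (mod 4) is unaccounted for. Put n = 4c+2:
(4c+2)^4 - (4c+2)^2 expands to 256c^4 + 512c^3 + 368c^2 + 112c + 12,
and factoring out 4 leaves 4(64c^4 + 128c^3 + 92c^2 + 28c + 3).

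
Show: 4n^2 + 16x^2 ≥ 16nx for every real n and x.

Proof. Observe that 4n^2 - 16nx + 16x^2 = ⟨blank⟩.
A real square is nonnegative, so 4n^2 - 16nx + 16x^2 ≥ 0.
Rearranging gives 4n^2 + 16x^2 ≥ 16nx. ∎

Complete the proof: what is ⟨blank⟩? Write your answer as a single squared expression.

4n^2 - 16nx + 16x^2 is a perfect-square trinomial: the outer terms are (2n)^2 and (4x)^2, and the cross term is -2·2n·4x.
So 4n^2 - 16nx + 16x^2 = (2n - 4x)^2 ≥ 0.

(2n - 4x)^2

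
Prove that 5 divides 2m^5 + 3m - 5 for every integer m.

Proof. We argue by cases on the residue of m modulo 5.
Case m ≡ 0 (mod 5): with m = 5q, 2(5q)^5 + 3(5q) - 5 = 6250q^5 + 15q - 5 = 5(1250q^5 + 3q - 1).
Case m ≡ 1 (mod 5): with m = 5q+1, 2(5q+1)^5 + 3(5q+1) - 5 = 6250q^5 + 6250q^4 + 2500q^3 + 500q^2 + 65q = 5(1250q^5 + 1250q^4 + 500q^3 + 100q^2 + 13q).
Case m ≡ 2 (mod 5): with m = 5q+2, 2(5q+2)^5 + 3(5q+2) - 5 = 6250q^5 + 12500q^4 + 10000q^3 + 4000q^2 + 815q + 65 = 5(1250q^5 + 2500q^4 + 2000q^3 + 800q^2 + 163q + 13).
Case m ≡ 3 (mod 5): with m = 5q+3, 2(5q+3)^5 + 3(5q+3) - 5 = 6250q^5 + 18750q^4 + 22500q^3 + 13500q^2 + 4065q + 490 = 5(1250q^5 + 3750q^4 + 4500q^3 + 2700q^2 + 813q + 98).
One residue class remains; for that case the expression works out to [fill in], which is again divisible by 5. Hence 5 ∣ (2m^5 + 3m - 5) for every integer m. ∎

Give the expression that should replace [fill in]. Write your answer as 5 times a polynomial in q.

5(1250q^5 + 5000q^4 + 8000q^3 + 6400q^2 + 2563q + 411)

The residues treated are {0, 1, 2, 3}, so the missing case is m ≡ 4 (mod 5); write m = 5q+4.
Then 2(5q+4)^5 + 3(5q+4) - 5 = 6250q^5 + 25000q^4 + 40000q^3 + 32000q^2 + 12815q + 2055 = 5(1250q^5 + 5000q^4 + 8000q^3 + 6400q^2 + 2563q + 411).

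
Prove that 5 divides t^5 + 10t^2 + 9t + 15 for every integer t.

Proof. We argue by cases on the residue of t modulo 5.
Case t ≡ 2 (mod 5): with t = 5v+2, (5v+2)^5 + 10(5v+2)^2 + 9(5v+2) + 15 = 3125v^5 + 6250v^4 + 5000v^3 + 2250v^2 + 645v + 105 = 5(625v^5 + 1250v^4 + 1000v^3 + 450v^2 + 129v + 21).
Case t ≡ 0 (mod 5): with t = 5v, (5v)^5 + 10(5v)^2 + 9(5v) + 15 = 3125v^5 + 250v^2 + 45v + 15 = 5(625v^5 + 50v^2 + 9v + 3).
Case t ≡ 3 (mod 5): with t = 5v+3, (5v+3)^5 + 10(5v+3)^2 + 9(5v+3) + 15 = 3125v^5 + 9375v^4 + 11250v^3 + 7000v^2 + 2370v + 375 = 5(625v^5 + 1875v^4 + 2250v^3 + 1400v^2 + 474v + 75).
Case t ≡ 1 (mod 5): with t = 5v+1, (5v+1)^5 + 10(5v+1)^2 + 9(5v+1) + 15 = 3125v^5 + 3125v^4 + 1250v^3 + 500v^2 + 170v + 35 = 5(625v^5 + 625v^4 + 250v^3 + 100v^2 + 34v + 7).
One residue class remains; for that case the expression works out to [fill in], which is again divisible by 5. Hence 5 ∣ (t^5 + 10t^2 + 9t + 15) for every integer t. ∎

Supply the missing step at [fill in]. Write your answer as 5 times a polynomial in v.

Only t ≡ 4 (mod 5) is unaccounted for. Put t = 5v+4:
(5v+4)^5 + 10(5v+4)^2 + 9(5v+4) + 15 expands to 3125v^5 + 12500v^4 + 20000v^3 + 16250v^2 + 6845v + 1235,
and factoring out 5 leaves 5(625v^5 + 2500v^4 + 4000v^3 + 3250v^2 + 1369v + 247).

5(625v^5 + 2500v^4 + 4000v^3 + 3250v^2 + 1369v + 247)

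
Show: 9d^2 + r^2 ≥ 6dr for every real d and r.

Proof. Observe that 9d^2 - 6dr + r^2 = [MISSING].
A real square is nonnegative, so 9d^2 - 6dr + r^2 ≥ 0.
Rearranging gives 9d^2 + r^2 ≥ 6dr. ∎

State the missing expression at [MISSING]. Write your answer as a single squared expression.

(3d - r)^2

The leading and trailing coefficients are 3^2 and 1^2, and 6 = 2·3·1, so the trinomial is (3d - r)^2.
Hence 9d^2 - 6dr + r^2 ≥ 0.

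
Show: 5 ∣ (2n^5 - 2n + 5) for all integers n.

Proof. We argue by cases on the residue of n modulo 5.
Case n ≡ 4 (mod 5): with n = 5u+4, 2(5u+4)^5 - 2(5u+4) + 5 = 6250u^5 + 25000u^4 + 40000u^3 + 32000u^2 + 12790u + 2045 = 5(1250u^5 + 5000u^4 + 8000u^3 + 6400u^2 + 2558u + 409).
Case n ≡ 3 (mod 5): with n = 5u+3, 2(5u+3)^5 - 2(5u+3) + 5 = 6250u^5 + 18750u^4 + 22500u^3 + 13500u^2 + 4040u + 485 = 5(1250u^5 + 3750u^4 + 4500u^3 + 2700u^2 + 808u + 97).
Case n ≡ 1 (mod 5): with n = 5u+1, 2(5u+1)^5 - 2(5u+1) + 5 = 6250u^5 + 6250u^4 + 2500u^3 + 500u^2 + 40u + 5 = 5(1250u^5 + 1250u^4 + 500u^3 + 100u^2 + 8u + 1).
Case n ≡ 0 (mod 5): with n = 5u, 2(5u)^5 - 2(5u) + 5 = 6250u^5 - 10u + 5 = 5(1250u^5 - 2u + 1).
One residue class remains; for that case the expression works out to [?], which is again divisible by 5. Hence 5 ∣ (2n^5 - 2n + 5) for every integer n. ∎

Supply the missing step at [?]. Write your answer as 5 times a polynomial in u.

5(1250u^5 + 2500u^4 + 2000u^3 + 800u^2 + 158u + 13)

The residues treated are {4, 3, 1, 0}, so the missing case is n ≡ 2 (mod 5); write n = 5u+2.
Then 2(5u+2)^5 - 2(5u+2) + 5 = 6250u^5 + 12500u^4 + 10000u^3 + 4000u^2 + 790u + 65 = 5(1250u^5 + 2500u^4 + 2000u^3 + 800u^2 + 158u + 13).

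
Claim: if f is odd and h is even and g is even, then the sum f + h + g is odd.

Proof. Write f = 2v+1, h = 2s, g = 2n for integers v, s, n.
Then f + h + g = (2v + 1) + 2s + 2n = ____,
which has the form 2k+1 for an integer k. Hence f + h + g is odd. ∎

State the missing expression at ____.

Expanding: (2v + 1) + 2s + 2n = 2n + 2s + 2v + 1.
Every term except the constant is even, so this is 2(n + s + v) + 1,
and n + s + v ∈ ℤ gives the required form.

2(n + s + v) + 1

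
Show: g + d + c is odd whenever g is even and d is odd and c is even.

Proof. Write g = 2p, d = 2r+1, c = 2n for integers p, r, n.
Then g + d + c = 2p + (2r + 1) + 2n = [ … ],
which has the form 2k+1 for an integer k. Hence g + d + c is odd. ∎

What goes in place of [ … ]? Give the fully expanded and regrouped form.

2(n + p + r) + 1

Expanding: 2p + (2r + 1) + 2n = 2n + 2p + 2r + 1.
Every term except the constant is even, so this is 2(n + p + r) + 1,
and n + p + r ∈ ℤ gives the required form.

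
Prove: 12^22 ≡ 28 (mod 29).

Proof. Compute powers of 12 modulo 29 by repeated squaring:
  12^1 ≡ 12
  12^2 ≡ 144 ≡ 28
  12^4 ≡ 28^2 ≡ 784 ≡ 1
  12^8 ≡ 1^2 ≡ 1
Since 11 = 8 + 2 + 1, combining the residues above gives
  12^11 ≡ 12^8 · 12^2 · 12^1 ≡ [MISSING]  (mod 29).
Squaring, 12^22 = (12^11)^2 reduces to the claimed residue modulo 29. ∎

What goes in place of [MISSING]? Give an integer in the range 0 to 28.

Multiply the listed residues: 1 · 28 · 12 = 28 → 336.
Reducing modulo 29: 336 = 11·29 + 17, so 12^11 ≡ 17.

17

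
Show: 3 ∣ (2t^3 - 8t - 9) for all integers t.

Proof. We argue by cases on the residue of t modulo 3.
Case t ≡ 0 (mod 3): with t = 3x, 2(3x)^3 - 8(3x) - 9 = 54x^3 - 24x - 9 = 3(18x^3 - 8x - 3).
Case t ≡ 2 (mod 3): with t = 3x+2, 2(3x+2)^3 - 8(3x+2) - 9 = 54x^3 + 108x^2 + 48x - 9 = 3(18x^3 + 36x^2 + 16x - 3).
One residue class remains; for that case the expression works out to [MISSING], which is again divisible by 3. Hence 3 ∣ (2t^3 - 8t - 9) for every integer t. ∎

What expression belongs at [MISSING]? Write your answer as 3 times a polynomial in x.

The residues treated are {0, 2}, so the missing case is t ≡ 1 (mod 3); write t = 3x+1.
Then 2(3x+1)^3 - 8(3x+1) - 9 = 54x^3 + 54x^2 - 6x - 15 = 3(18x^3 + 18x^2 - 2x - 5).

3(18x^3 + 18x^2 - 2x - 5)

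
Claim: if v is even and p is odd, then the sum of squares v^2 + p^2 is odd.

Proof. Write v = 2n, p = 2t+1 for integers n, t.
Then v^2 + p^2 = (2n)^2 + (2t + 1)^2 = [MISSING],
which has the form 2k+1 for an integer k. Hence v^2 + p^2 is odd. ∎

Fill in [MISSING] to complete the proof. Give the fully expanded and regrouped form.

(2n)^2 + (2t + 1)^2 = 4n^2 + 4t^2 + 4t + 1
= 2(2n^2 + 2t^2 + 2t) + 1.
Since 2n^2 + 2t^2 + 2t is an integer, the sum of squares is of the form 2k+1 for an integer k.

2(2n^2 + 2t^2 + 2t) + 1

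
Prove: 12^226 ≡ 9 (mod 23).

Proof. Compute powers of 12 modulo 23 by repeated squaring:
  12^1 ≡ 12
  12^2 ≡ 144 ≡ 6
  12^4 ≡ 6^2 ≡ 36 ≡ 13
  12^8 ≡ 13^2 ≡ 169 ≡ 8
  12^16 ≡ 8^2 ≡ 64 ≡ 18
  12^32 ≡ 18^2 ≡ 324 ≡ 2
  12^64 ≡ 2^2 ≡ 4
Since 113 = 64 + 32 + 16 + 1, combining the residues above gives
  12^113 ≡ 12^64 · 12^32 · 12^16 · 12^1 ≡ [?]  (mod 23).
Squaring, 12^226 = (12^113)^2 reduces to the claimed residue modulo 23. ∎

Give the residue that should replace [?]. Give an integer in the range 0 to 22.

3

Multiply the listed residues: 4 · 2 · 18 · 12 = 8 → 144 → 1728.
Reducing modulo 23: 1728 = 75·23 + 3, so 12^113 ≡ 3.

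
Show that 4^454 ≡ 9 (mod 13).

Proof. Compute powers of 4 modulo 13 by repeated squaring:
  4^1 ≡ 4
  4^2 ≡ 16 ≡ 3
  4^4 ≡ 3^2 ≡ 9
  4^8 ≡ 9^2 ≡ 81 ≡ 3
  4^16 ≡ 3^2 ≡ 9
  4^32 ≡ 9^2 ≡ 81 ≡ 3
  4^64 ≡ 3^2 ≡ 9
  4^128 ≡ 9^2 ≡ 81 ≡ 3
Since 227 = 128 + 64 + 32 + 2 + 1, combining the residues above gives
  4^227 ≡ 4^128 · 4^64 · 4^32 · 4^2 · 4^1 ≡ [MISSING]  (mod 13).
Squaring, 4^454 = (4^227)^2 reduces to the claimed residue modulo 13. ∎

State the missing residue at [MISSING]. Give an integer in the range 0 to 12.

4^128 · 4^64 · 4^32 · 4^2 · 4^1 ≡ 3 · 9 · 3 · 3 · 4 = 972.
972 mod 13 = 10, so 4^227 ≡ 10 (mod 13).

10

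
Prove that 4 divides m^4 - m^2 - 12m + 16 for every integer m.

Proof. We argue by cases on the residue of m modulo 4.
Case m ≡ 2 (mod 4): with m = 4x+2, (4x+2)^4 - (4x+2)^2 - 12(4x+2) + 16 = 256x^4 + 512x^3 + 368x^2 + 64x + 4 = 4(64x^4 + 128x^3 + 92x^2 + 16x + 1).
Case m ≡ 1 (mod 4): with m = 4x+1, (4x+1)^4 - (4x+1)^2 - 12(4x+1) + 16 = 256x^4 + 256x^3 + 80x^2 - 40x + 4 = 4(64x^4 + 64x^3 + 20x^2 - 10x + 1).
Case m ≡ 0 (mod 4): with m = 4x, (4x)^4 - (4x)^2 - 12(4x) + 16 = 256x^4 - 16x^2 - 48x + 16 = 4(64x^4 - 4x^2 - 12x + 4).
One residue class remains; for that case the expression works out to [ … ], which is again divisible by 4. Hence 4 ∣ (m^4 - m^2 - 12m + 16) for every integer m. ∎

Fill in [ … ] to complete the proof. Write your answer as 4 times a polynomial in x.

Only m ≡ 3 (mod 4) is unaccounted for. Put m = 4x+3:
(4x+3)^4 - (4x+3)^2 - 12(4x+3) + 16 expands to 256x^4 + 768x^3 + 848x^2 + 360x + 52,
and factoring out 4 leaves 4(64x^4 + 192x^3 + 212x^2 + 90x + 13).

4(64x^4 + 192x^3 + 212x^2 + 90x + 13)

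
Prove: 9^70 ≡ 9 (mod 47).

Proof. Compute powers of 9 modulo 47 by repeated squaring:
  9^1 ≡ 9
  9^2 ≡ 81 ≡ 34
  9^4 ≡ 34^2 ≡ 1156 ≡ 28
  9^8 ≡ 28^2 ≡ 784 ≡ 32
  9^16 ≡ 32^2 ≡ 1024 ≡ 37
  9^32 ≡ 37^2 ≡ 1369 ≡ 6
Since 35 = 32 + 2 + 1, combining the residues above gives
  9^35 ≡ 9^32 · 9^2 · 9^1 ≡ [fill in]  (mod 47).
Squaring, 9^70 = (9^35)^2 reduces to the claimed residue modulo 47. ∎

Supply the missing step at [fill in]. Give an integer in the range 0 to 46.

3

Multiply the listed residues: 6 · 34 · 9 = 204 → 1836.
Reducing modulo 47: 1836 = 39·47 + 3, so 9^35 ≡ 3.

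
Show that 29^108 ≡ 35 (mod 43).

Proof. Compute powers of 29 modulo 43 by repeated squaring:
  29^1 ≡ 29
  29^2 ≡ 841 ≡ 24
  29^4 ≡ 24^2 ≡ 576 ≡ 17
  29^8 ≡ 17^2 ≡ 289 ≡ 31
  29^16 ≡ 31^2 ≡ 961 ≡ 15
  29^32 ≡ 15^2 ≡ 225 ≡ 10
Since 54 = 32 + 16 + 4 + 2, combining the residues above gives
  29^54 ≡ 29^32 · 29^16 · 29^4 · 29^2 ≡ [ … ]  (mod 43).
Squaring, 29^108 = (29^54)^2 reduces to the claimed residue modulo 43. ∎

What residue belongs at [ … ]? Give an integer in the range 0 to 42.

11

29^32 · 29^16 · 29^4 · 29^2 ≡ 10 · 15 · 17 · 24 = 61200.
61200 mod 43 = 11, so 29^54 ≡ 11 (mod 43).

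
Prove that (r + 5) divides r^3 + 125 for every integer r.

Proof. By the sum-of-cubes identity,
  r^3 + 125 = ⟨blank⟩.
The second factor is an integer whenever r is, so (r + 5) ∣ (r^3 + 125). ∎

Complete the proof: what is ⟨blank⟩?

(r + 5)(r^2 - 5r + 25)

a^3 + b^3 = (a + b)(a^2 - ab + b^2). With a = r, b = 5:
r^3 + 125 = (r + 5)(r^2 - 5r + 25).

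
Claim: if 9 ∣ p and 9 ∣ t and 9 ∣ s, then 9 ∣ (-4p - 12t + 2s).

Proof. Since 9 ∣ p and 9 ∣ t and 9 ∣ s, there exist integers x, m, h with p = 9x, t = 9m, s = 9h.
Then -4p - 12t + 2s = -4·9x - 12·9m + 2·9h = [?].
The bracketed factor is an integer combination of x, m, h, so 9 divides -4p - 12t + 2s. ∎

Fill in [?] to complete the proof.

9(2h - 12m - 4x)

Each term has a factor of 9: -4·9x - 12·9m + 2·9h = 9·(2h - 12m - 4x).
Since 2h - 12m - 4x is an integer, 9 ∣ (-4p - 12t + 2s).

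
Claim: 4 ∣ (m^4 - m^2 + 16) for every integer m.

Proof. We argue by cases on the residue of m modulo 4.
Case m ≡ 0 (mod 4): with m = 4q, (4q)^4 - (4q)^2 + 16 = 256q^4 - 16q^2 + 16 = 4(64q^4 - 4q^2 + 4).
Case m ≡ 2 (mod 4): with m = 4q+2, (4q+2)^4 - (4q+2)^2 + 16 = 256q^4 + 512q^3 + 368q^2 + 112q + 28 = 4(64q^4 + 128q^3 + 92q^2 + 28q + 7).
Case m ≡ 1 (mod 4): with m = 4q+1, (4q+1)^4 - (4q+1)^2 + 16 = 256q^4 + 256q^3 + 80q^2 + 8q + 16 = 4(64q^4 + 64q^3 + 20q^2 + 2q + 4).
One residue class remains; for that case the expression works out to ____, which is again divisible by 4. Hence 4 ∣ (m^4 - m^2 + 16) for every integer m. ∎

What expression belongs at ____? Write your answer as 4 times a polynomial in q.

4(64q^4 + 192q^3 + 212q^2 + 102q + 22)

Only m ≡ 3 (mod 4) is unaccounted for. Put m = 4q+3:
(4q+3)^4 - (4q+3)^2 + 16 expands to 256q^4 + 768q^3 + 848q^2 + 408q + 88,
and factoring out 4 leaves 4(64q^4 + 192q^3 + 212q^2 + 102q + 22).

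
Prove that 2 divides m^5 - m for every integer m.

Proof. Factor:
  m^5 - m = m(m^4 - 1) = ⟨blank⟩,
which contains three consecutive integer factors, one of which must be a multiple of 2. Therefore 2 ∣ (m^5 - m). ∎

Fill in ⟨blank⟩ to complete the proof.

m^4 - 1 = (m^2 - 1)(m^2 + 1), and m^2 - 1 = (m-1)(m+1).
So m(m^4 - 1) = (m - 1)m(m + 1)(m^2 + 1).

(m - 1)m(m + 1)(m^2 + 1)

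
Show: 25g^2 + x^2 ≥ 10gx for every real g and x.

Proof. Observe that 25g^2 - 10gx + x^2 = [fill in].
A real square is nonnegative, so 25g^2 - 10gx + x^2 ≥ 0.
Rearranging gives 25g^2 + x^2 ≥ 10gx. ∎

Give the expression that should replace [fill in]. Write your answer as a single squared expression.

25g^2 - 10gx + x^2 is a perfect-square trinomial: the outer terms are (5g)^2 and (x)^2, and the cross term is -2·5g·x.
So 25g^2 - 10gx + x^2 = (5g - x)^2 ≥ 0.

(5g - x)^2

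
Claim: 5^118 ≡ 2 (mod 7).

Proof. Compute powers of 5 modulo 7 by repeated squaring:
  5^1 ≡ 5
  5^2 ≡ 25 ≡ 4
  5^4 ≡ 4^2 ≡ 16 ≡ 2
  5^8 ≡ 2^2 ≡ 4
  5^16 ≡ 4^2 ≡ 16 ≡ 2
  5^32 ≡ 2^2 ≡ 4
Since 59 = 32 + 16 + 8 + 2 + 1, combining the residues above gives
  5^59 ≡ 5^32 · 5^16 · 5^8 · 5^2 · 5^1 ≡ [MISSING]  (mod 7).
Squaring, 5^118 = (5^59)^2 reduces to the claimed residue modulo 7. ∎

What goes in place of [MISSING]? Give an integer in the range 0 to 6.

5^32 · 5^16 · 5^8 · 5^2 · 5^1 ≡ 4 · 2 · 4 · 4 · 5 = 640.
640 mod 7 = 3, so 5^59 ≡ 3 (mod 7).

3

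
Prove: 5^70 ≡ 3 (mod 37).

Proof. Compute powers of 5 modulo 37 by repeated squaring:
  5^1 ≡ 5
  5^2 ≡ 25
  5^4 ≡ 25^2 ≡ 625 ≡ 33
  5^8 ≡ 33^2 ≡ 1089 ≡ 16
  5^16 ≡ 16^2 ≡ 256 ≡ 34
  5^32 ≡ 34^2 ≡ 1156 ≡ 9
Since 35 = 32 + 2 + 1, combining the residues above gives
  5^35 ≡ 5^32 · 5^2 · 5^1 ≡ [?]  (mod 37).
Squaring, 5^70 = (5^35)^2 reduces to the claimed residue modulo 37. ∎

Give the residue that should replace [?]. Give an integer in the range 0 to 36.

15

5^32 · 5^2 · 5^1 ≡ 9 · 25 · 5 = 1125.
1125 mod 37 = 15, so 5^35 ≡ 15 (mod 37).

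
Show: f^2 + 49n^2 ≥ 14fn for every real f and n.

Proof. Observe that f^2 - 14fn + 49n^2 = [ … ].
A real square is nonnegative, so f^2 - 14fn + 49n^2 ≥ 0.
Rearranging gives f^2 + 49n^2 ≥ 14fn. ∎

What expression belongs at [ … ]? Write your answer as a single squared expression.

f^2 - 14fn + 49n^2 is a perfect-square trinomial: the outer terms are (f)^2 and (7n)^2, and the cross term is -2·f·7n.
So f^2 - 14fn + 49n^2 = (f - 7n)^2 ≥ 0.

(f - 7n)^2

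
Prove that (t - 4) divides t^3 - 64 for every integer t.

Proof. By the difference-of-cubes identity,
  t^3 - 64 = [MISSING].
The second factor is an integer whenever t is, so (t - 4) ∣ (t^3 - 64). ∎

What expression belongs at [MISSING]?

Polynomial division of t^3 - 64 by t - 4 leaves remainder 0 and quotient t^2 + 4t + 16.
Hence t^3 - 64 = (t - 4)(t^2 + 4t + 16).

(t - 4)(t^2 + 4t + 16)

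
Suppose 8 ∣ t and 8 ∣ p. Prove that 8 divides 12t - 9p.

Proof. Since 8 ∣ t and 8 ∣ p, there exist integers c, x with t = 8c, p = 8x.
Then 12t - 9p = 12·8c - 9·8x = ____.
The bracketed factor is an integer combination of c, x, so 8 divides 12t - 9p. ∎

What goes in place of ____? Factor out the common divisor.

8(12c - 9x)

Pull the common 8 out of every term: 12·8c - 9·8x = 8(12c - 9x).
12c - 9x is an integer, which exhibits the divisibility.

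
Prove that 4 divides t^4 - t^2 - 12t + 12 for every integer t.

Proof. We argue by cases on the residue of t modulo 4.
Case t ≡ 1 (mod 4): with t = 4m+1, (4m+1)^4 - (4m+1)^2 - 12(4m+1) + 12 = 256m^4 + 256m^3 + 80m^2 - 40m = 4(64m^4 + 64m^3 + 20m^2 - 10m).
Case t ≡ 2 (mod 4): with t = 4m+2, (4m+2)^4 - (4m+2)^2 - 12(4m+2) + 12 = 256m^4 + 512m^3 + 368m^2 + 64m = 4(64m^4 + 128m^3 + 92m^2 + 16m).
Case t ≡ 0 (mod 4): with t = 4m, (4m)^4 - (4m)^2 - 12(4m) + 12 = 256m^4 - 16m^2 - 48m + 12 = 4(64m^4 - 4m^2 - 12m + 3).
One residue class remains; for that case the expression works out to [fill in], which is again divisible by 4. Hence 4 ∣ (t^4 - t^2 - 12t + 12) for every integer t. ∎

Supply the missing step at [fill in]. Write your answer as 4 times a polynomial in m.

Only t ≡ 3 (mod 4) is unaccounted for. Put t = 4m+3:
(4m+3)^4 - (4m+3)^2 - 12(4m+3) + 12 expands to 256m^4 + 768m^3 + 848m^2 + 360m + 48,
and factoring out 4 leaves 4(64m^4 + 192m^3 + 212m^2 + 90m + 12).

4(64m^4 + 192m^3 + 212m^2 + 90m + 12)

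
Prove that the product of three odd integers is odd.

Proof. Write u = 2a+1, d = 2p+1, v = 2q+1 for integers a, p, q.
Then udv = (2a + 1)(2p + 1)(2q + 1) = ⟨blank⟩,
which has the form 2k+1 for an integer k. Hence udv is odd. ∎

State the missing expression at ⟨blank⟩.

2(4apq + 2ap + 2aq + a + 2pq + p + q) + 1

(2a + 1)(2p + 1)(2q + 1) = 8apq + 4ap + 4aq + 2a + 4pq + 2p + 2q + 1
= 2(4apq + 2ap + 2aq + a + 2pq + p + q) + 1.
Since 4apq + 2ap + 2aq + a + 2pq + p + q is an integer, the product is of the form 2k+1 for an integer k.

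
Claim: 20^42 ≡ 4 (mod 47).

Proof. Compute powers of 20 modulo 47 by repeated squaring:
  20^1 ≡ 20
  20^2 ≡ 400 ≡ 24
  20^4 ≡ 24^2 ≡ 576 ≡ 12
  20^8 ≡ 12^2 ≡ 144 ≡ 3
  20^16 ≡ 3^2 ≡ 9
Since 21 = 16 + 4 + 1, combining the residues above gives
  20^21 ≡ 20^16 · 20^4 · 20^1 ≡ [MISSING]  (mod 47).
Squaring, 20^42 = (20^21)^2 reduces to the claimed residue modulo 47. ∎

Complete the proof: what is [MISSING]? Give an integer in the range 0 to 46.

45

20^16 · 20^4 · 20^1 ≡ 9 · 12 · 20 = 2160.
2160 mod 47 = 45, so 20^21 ≡ 45 (mod 47).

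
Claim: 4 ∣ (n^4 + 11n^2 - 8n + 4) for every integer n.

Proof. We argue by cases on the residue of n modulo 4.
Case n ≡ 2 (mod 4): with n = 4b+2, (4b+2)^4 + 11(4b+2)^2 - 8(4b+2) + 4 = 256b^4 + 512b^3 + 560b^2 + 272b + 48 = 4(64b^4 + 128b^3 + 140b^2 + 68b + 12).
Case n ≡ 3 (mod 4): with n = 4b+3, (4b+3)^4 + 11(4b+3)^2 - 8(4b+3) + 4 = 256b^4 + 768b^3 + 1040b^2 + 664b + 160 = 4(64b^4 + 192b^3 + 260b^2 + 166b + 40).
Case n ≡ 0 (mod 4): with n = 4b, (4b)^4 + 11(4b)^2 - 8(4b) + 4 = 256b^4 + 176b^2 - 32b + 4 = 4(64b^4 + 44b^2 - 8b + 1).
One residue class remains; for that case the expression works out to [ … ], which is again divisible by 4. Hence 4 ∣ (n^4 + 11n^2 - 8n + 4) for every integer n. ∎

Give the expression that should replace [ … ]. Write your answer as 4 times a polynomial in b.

4(64b^4 + 64b^3 + 68b^2 + 18b + 2)

Only n ≡ 1 (mod 4) is unaccounted for. Put n = 4b+1:
(4b+1)^4 + 11(4b+1)^2 - 8(4b+1) + 4 expands to 256b^4 + 256b^3 + 272b^2 + 72b + 8,
and factoring out 4 leaves 4(64b^4 + 64b^3 + 68b^2 + 18b + 2).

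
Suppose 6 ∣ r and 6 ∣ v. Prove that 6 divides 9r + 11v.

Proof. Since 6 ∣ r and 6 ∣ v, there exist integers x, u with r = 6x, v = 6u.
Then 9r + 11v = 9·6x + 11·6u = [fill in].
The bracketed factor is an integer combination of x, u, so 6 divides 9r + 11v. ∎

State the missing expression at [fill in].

Pull the common 6 out of every term: 9·6x + 11·6u = 6(11u + 9x).
11u + 9x is an integer, which exhibits the divisibility.

6(11u + 9x)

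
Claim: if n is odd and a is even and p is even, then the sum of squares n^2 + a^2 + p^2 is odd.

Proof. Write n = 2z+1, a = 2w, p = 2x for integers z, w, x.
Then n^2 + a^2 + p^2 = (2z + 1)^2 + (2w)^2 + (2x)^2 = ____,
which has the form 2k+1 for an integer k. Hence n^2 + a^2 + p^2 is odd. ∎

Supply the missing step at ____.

Expanding: (2z + 1)^2 + (2w)^2 + (2x)^2 = 4w^2 + 4x^2 + 4z^2 + 4z + 1.
Every term except the constant is even, so this is 2(2w^2 + 2x^2 + 2z^2 + 2z) + 1,
and 2w^2 + 2x^2 + 2z^2 + 2z ∈ ℤ gives the required form.

2(2w^2 + 2x^2 + 2z^2 + 2z) + 1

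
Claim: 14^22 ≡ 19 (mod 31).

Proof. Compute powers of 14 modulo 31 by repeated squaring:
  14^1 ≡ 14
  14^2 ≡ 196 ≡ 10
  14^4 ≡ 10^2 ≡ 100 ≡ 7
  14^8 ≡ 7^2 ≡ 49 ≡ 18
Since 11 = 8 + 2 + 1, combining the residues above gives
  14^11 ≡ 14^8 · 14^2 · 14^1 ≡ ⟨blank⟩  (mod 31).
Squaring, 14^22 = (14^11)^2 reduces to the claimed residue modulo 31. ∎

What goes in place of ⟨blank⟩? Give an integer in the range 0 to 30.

9

14^8 · 14^2 · 14^1 ≡ 18 · 10 · 14 = 2520.
2520 mod 31 = 9, so 14^11 ≡ 9 (mod 31).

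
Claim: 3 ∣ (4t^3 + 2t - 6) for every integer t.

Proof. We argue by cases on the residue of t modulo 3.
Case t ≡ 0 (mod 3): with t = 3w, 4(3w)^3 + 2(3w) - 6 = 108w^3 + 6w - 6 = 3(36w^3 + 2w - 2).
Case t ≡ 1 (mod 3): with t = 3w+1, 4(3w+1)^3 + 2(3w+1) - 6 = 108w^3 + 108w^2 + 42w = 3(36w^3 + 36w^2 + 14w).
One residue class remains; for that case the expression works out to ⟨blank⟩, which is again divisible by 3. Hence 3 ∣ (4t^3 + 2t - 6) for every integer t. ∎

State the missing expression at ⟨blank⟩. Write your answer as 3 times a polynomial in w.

Only t ≡ 2 (mod 3) is unaccounted for. Put t = 3w+2:
4(3w+2)^3 + 2(3w+2) - 6 expands to 108w^3 + 216w^2 + 150w + 30,
and factoring out 3 leaves 3(36w^3 + 72w^2 + 50w + 10).

3(36w^3 + 72w^2 + 50w + 10)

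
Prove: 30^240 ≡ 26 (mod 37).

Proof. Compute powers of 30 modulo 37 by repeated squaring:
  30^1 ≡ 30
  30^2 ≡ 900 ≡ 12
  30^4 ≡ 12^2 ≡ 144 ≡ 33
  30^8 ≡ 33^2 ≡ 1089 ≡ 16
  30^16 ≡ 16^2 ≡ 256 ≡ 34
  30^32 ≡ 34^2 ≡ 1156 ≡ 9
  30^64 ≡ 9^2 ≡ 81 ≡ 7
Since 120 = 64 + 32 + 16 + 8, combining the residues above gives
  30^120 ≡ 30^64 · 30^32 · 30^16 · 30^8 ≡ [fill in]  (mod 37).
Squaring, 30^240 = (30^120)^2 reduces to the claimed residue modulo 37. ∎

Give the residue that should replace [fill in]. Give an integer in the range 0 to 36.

Multiply the listed residues: 7 · 9 · 34 · 16 = 63 → 2142 → 34272.
Reducing modulo 37: 34272 = 926·37 + 10, so 30^120 ≡ 10.

10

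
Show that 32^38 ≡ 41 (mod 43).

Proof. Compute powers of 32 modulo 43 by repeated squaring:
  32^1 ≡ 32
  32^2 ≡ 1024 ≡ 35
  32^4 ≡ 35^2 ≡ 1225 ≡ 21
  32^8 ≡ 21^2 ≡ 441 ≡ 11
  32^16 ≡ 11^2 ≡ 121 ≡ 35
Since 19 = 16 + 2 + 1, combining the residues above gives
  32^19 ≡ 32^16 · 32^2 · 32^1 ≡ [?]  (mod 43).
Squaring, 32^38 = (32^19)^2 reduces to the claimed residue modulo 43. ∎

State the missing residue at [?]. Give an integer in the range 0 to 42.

32^16 · 32^2 · 32^1 ≡ 35 · 35 · 32 = 39200.
39200 mod 43 = 27, so 32^19 ≡ 27 (mod 43).

27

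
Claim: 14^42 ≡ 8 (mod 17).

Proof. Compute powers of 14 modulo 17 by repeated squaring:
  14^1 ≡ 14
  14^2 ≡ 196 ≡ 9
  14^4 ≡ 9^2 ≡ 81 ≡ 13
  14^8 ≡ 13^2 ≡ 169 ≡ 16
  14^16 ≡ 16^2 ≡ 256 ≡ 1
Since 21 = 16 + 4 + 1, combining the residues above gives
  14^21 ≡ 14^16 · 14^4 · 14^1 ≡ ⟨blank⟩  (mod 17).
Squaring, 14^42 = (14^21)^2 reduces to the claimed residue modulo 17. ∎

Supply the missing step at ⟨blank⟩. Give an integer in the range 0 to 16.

12

Multiply the listed residues: 1 · 13 · 14 = 13 → 182.
Reducing modulo 17: 182 = 10·17 + 12, so 14^21 ≡ 12.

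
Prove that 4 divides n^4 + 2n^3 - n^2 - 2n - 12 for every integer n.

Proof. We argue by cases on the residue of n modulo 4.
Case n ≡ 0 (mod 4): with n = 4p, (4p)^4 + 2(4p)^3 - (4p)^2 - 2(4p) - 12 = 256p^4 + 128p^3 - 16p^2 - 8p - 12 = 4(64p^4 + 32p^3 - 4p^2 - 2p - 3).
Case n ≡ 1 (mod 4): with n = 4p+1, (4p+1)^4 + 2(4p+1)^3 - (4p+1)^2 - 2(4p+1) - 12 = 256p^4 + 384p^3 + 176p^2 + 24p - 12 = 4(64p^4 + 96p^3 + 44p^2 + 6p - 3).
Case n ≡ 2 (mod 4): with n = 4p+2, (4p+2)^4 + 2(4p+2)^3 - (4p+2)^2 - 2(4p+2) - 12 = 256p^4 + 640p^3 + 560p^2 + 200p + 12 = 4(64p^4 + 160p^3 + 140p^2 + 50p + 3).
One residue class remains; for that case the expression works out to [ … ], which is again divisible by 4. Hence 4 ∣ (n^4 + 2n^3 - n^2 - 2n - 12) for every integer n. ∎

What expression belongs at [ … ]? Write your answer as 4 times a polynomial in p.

4(64p^4 + 224p^3 + 284p^2 + 154p + 27)

The residues treated are {0, 1, 2}, so the missing case is n ≡ 3 (mod 4); write n = 4p+3.
Then (4p+3)^4 + 2(4p+3)^3 - (4p+3)^2 - 2(4p+3) - 12 = 256p^4 + 896p^3 + 1136p^2 + 616p + 108 = 4(64p^4 + 224p^3 + 284p^2 + 154p + 27).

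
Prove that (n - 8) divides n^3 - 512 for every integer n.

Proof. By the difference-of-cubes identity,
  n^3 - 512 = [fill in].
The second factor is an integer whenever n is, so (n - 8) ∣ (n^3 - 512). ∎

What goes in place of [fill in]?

(n - 8)(n^2 + 8n + 64)

a^3 - b^3 = (a - b)(a^2 + ab + b^2). With a = n, b = 8:
n^3 - 512 = (n - 8)(n^2 + 8n + 64).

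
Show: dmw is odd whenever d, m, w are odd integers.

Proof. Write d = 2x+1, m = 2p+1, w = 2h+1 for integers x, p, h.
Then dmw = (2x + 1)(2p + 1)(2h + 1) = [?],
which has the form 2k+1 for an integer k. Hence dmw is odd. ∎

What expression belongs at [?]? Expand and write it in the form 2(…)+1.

2(4hpx + 2hp + 2hx + h + 2px + p + x) + 1

Expanding: (2x + 1)(2p + 1)(2h + 1) = 8hpx + 4hp + 4hx + 2h + 4px + 2p + 2x + 1.
Every term except the constant is even, so this is 2(4hpx + 2hp + 2hx + h + 2px + p + x) + 1,
and 4hpx + 2hp + 2hx + h + 2px + p + x ∈ ℤ gives the required form.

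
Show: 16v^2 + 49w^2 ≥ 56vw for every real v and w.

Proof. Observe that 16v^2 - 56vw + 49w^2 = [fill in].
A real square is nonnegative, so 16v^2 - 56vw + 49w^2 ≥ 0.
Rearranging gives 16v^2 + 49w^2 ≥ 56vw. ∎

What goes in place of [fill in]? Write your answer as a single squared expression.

The leading and trailing coefficients are 4^2 and 7^2, and 56 = 2·4·7, so the trinomial is (4v - 7w)^2.
Hence 16v^2 - 56vw + 49w^2 ≥ 0.

(4v - 7w)^2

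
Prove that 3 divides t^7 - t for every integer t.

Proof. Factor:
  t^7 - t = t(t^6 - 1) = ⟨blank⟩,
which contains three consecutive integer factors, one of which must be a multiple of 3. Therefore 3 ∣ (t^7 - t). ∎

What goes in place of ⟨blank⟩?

(t - 1)t(t + 1)(t^4 + t^2 + 1)

t^6 - 1 = (t^2 - 1)(t^4 + t^2 + 1), and t^2 - 1 = (t-1)(t+1).
So t(t^6 - 1) = (t - 1)t(t + 1)(t^4 + t^2 + 1).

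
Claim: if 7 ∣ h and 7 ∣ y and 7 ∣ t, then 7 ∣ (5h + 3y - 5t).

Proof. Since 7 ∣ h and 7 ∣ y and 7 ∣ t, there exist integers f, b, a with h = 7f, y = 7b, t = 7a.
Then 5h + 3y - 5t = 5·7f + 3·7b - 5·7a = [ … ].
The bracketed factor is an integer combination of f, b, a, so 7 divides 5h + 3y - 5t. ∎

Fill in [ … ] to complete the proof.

Each term has a factor of 7: 5·7f + 3·7b - 5·7a = 7·(-5a + 3b + 5f).
Since -5a + 3b + 5f is an integer, 7 ∣ (5h + 3y - 5t).

7(-5a + 3b + 5f)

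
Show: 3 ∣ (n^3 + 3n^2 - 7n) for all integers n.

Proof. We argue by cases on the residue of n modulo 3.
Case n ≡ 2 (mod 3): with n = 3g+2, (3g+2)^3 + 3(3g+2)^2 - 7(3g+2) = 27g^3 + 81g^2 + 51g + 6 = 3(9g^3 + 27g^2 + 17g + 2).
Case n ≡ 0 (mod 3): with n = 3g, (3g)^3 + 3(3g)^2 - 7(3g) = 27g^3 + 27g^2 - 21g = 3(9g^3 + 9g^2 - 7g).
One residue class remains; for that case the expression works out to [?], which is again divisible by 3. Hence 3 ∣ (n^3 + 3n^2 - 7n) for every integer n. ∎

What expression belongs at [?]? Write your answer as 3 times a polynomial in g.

Only n ≡ 1 (mod 3) is unaccounted for. Put n = 3g+1:
(3g+1)^3 + 3(3g+1)^2 - 7(3g+1) expands to 27g^3 + 54g^2 + 6g - 3,
and factoring out 3 leaves 3(9g^3 + 18g^2 + 2g - 1).

3(9g^3 + 18g^2 + 2g - 1)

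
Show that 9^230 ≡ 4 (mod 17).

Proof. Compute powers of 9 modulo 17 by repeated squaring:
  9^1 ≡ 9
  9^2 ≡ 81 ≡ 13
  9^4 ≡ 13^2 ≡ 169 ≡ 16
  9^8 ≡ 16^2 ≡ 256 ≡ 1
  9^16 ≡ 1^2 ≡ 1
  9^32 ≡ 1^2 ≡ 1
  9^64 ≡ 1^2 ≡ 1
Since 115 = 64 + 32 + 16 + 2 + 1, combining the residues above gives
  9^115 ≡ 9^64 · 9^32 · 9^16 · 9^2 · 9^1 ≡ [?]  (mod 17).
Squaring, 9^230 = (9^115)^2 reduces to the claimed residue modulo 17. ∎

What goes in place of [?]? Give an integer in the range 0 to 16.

15

9^64 · 9^32 · 9^16 · 9^2 · 9^1 ≡ 1 · 1 · 1 · 13 · 9 = 117.
117 mod 17 = 15, so 9^115 ≡ 15 (mod 17).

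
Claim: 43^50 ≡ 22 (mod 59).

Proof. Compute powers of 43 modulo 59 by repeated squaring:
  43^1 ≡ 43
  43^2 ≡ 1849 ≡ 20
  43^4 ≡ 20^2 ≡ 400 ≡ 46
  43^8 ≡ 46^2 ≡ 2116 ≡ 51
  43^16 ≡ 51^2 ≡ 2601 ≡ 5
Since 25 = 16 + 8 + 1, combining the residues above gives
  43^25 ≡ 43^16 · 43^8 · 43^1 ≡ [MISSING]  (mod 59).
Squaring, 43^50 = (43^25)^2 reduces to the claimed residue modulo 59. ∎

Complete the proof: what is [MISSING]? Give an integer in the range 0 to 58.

50

43^16 · 43^8 · 43^1 ≡ 5 · 51 · 43 = 10965.
10965 mod 59 = 50, so 43^25 ≡ 50 (mod 59).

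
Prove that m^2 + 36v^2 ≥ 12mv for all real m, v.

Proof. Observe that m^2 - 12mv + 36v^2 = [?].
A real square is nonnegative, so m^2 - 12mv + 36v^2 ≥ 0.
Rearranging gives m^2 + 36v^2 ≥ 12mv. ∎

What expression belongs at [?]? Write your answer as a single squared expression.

m^2 - 12mv + 36v^2 is a perfect-square trinomial: the outer terms are (m)^2 and (6v)^2, and the cross term is -2·m·6v.
So m^2 - 12mv + 36v^2 = (m - 6v)^2 ≥ 0.

(m - 6v)^2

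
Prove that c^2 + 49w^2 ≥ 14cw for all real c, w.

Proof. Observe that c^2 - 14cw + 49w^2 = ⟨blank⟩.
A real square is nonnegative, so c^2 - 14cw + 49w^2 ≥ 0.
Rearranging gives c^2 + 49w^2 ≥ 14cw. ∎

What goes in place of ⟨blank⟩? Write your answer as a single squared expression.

The leading and trailing coefficients are 1^2 and 7^2, and 14 = 2·1·7, so the trinomial is (c - 7w)^2.
Hence c^2 - 14cw + 49w^2 ≥ 0.

(c - 7w)^2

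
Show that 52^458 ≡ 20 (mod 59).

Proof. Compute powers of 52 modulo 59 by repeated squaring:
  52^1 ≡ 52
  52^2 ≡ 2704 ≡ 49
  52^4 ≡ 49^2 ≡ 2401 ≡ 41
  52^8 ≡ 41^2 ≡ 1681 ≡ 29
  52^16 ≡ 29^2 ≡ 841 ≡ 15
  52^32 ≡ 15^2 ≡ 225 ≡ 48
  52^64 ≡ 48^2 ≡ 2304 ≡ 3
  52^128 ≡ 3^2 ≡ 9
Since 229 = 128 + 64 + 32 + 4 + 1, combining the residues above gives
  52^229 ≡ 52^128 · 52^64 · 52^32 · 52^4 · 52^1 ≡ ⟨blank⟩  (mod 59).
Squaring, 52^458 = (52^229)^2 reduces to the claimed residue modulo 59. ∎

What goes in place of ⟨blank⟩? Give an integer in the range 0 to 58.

43

Multiply the listed residues: 9 · 3 · 48 · 41 · 52 = 27 → 1296 → 53136 → 2763072.
Reducing modulo 59: 2763072 = 46831·59 + 43, so 52^229 ≡ 43.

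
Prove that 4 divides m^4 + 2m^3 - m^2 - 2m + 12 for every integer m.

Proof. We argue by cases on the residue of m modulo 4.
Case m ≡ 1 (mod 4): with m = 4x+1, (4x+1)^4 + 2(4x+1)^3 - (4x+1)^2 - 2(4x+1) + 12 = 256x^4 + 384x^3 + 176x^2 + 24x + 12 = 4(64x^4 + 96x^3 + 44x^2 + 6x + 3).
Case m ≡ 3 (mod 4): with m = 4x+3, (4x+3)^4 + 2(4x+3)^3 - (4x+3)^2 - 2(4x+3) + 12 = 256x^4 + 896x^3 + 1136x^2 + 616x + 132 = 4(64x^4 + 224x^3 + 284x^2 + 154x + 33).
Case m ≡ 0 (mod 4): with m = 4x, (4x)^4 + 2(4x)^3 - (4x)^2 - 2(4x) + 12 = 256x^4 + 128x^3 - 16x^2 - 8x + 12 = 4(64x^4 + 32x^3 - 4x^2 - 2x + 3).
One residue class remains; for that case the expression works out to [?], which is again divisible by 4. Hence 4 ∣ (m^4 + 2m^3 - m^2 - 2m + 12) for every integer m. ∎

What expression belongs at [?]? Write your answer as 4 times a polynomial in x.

The residues treated are {1, 3, 0}, so the missing case is m ≡ 2 (mod 4); write m = 4x+2.
Then (4x+2)^4 + 2(4x+2)^3 - (4x+2)^2 - 2(4x+2) + 12 = 256x^4 + 640x^3 + 560x^2 + 200x + 36 = 4(64x^4 + 160x^3 + 140x^2 + 50x + 9).

4(64x^4 + 160x^3 + 140x^2 + 50x + 9)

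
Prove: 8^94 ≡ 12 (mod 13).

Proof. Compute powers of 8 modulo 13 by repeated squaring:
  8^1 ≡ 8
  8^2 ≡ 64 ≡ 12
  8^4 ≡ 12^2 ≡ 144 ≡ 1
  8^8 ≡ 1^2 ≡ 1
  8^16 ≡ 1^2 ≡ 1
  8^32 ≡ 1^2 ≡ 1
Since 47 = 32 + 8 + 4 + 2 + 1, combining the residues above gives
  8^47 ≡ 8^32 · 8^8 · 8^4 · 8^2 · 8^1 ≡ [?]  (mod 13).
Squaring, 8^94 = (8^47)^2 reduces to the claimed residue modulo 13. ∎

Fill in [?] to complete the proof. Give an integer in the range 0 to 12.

8^32 · 8^8 · 8^4 · 8^2 · 8^1 ≡ 1 · 1 · 1 · 12 · 8 = 96.
96 mod 13 = 5, so 8^47 ≡ 5 (mod 13).

5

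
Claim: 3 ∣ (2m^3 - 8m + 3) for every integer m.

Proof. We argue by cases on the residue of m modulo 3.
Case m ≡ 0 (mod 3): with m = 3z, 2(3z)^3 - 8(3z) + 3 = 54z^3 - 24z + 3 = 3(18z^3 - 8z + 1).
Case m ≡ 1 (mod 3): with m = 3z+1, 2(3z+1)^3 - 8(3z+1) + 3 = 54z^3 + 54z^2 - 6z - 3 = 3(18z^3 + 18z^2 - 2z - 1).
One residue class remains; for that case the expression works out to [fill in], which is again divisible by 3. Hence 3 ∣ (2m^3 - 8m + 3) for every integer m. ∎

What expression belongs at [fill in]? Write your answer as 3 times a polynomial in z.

The residues treated are {0, 1}, so the missing case is m ≡ 2 (mod 3); write m = 3z+2.
Then 2(3z+2)^3 - 8(3z+2) + 3 = 54z^3 + 108z^2 + 48z + 3 = 3(18z^3 + 36z^2 + 16z + 1).

3(18z^3 + 36z^2 + 16z + 1)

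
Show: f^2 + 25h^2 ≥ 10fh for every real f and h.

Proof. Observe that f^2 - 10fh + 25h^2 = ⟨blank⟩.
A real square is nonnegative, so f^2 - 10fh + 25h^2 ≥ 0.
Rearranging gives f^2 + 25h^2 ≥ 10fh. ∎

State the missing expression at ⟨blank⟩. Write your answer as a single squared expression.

(f - 5h)^2

The leading and trailing coefficients are 1^2 and 5^2, and 10 = 2·1·5, so the trinomial is (f - 5h)^2.
Hence f^2 - 10fh + 25h^2 ≥ 0.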